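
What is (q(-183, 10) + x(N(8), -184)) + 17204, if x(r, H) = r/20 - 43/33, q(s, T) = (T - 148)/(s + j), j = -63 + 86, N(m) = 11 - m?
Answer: 45417793/2640 ≈ 17204.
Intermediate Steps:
j = 23
q(s, T) = (-148 + T)/(23 + s) (q(s, T) = (T - 148)/(s + 23) = (-148 + T)/(23 + s))
x(r, H) = -43/33 + r/20 (x(r, H) = r*(1/20) - 43*1/33 = r/20 - 43/33 = -43/33 + r/20)
(q(-183, 10) + x(N(8), -184)) + 17204 = ((-148 + 10)/(23 - 183) + (-43/33 + (11 - 1*8)/20)) + 17204 = (-138/(-160) + (-43/33 + (11 - 8)/20)) + 17204 = (-1/160*(-138) + (-43/33 + (1/20)*3)) + 17204 = (69/80 + (-43/33 + 3/20)) + 17204 = (69/80 - 761/660) + 17204 = -767/2640 + 17204 = 45417793/2640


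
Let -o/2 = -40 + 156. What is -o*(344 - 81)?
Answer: 61016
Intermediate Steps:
o = -232 (o = -2*(-40 + 156) = -2*116 = -232)
-o*(344 - 81) = -(-232)*(344 - 81) = -(-232)*263 = -1*(-61016) = 61016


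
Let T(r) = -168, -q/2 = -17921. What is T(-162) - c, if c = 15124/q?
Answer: -3018290/17921 ≈ -168.42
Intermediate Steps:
q = 35842 (q = -2*(-17921) = 35842)
c = 7562/17921 (c = 15124/35842 = 15124*(1/35842) = 7562/17921 ≈ 0.42196)
T(-162) - c = -168 - 1*7562/17921 = -168 - 7562/17921 = -3018290/17921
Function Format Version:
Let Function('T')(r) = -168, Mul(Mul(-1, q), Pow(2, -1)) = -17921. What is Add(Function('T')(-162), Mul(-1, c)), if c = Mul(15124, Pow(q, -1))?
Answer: Rational(-3018290, 17921) ≈ -168.42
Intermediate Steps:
q = 35842 (q = Mul(-2, -17921) = 35842)
c = Rational(7562, 17921) (c = Mul(15124, Pow(35842, -1)) = Mul(15124, Rational(1, 35842)) = Rational(7562, 17921) ≈ 0.42196)
Add(Function('T')(-162), Mul(-1, c)) = Add(-168, Mul(-1, Rational(7562, 17921))) = Add(-168, Rational(-7562, 17921)) = Rational(-3018290, 17921)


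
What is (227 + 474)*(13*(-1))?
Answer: -9113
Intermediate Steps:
(227 + 474)*(13*(-1)) = 701*(-13) = -9113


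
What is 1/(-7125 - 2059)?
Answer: -1/9184 ≈ -0.00010888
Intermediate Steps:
1/(-7125 - 2059) = 1/(-9184) = -1/9184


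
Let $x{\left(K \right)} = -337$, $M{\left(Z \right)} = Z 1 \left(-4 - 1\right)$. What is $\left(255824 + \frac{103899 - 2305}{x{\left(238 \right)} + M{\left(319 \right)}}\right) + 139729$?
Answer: $\frac{382053401}{966} \approx 3.955 \cdot 10^{5}$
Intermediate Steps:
$M{\left(Z \right)} = - 5 Z$ ($M{\left(Z \right)} = Z \left(-5\right) = - 5 Z$)
$\left(255824 + \frac{103899 - 2305}{x{\left(238 \right)} + M{\left(319 \right)}}\right) + 139729 = \left(255824 + \frac{103899 - 2305}{-337 - 1595}\right) + 139729 = \left(255824 + \frac{101594}{-337 - 1595}\right) + 139729 = \left(255824 + \frac{101594}{-1932}\right) + 139729 = \left(255824 + 101594 \left(- \frac{1}{1932}\right)\right) + 139729 = \left(255824 - \frac{50797}{966}\right) + 139729 = \frac{247075187}{966} + 139729 = \frac{382053401}{966}$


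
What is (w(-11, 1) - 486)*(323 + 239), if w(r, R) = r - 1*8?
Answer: -283810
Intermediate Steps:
w(r, R) = -8 + r (w(r, R) = r - 8 = -8 + r)
(w(-11, 1) - 486)*(323 + 239) = ((-8 - 11) - 486)*(323 + 239) = (-19 - 486)*562 = -505*562 = -283810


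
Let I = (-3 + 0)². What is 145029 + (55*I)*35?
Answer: 162354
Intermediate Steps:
I = 9 (I = (-3)² = 9)
145029 + (55*I)*35 = 145029 + (55*9)*35 = 145029 + 495*35 = 145029 + 17325 = 162354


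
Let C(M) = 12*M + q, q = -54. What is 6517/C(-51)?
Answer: -6517/666 ≈ -9.7853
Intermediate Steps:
C(M) = -54 + 12*M (C(M) = 12*M - 54 = -54 + 12*M)
6517/C(-51) = 6517/(-54 + 12*(-51)) = 6517/(-54 - 612) = 6517/(-666) = 6517*(-1/666) = -6517/666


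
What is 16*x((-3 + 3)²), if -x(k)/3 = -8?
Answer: 384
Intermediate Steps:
x(k) = 24 (x(k) = -3*(-8) = 24)
16*x((-3 + 3)²) = 16*24 = 384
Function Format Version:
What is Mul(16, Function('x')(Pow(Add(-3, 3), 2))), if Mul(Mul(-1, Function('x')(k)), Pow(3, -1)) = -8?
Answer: 384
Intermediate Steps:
Function('x')(k) = 24 (Function('x')(k) = Mul(-3, -8) = 24)
Mul(16, Function('x')(Pow(Add(-3, 3), 2))) = Mul(16, 24) = 384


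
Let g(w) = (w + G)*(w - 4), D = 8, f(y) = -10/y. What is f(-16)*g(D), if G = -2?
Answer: 15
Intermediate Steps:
g(w) = (-4 + w)*(-2 + w) (g(w) = (w - 2)*(w - 4) = (-2 + w)*(-4 + w) = (-4 + w)*(-2 + w))
f(-16)*g(D) = (-10/(-16))*(8 + 8**2 - 6*8) = (-10*(-1/16))*(8 + 64 - 48) = (5/8)*24 = 15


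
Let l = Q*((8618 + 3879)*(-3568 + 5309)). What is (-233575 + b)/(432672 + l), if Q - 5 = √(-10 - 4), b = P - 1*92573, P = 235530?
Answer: -3299070835742/6185369948778485 + 657200309062*I*√14/6185369948778485 ≈ -0.00053337 + 0.00039755*I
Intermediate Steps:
b = 142957 (b = 235530 - 1*92573 = 235530 - 92573 = 142957)
Q = 5 + I*√14 (Q = 5 + √(-10 - 4) = 5 + √(-14) = 5 + I*√14 ≈ 5.0 + 3.7417*I)
l = 108786385 + 21757277*I*√14 (l = (5 + I*√14)*((8618 + 3879)*(-3568 + 5309)) = (5 + I*√14)*(12497*1741) = (5 + I*√14)*21757277 = 108786385 + 21757277*I*√14 ≈ 1.0879e+8 + 8.1408e+7*I)
(-233575 + b)/(432672 + l) = (-233575 + 142957)/(432672 + (108786385 + 21757277*I*√14)) = -90618/(109219057 + 21757277*I*√14)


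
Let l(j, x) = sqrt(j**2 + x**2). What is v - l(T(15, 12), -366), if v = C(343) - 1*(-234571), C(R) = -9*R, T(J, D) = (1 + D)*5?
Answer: 231484 - sqrt(138181) ≈ 2.3111e+5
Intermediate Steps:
T(J, D) = 5 + 5*D
v = 231484 (v = -9*343 - 1*(-234571) = -3087 + 234571 = 231484)
v - l(T(15, 12), -366) = 231484 - sqrt((5 + 5*12)**2 + (-366)**2) = 231484 - sqrt((5 + 60)**2 + 133956) = 231484 - sqrt(65**2 + 133956) = 231484 - sqrt(4225 + 133956) = 231484 - sqrt(138181)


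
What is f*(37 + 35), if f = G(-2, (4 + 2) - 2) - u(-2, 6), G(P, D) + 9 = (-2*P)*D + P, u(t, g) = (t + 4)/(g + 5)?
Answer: 3816/11 ≈ 346.91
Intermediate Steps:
u(t, g) = (4 + t)/(5 + g)
G(P, D) = -9 + P - 2*D*P (G(P, D) = -9 + ((-2*P)*D + P) = -9 + (-2*D*P + P) = -9 + (P - 2*D*P) = -9 + P - 2*D*P)
f = 53/11 (f = (-9 - 2 - 2*((4 + 2) - 2)*(-2)) - (4 - 2)/(5 + 6) = (-9 - 2 - 2*(6 - 2)*(-2)) - 2/11 = (-9 - 2 - 2*4*(-2)) - 2/11 = (-9 - 2 + 16) - 1*2/11 = 5 - 2/11 = 53/11 ≈ 4.8182)
f*(37 + 35) = 53*(37 + 35)/11 = (53/11)*72 = 3816/11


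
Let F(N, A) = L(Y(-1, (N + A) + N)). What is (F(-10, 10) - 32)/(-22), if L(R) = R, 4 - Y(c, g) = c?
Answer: 27/22 ≈ 1.2273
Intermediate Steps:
Y(c, g) = 4 - c
F(N, A) = 5 (F(N, A) = 4 - 1*(-1) = 4 + 1 = 5)
(F(-10, 10) - 32)/(-22) = (5 - 32)/(-22) = -1/22*(-27) = 27/22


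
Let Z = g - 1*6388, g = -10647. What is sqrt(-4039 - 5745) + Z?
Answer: -17035 + 2*I*sqrt(2446) ≈ -17035.0 + 98.914*I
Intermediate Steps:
Z = -17035 (Z = -10647 - 1*6388 = -10647 - 6388 = -17035)
sqrt(-4039 - 5745) + Z = sqrt(-4039 - 5745) - 17035 = sqrt(-9784) - 17035 = 2*I*sqrt(2446) - 17035 = -17035 + 2*I*sqrt(2446)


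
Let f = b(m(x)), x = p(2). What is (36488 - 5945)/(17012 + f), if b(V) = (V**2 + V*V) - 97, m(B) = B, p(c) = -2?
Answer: 10181/5641 ≈ 1.8048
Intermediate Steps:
x = -2
b(V) = -97 + 2*V**2 (b(V) = (V**2 + V**2) - 97 = 2*V**2 - 97 = -97 + 2*V**2)
f = -89 (f = -97 + 2*(-2)**2 = -97 + 2*4 = -97 + 8 = -89)
(36488 - 5945)/(17012 + f) = (36488 - 5945)/(17012 - 89) = 30543/16923 = 30543*(1/16923) = 10181/5641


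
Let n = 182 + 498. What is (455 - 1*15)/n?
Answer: 11/17 ≈ 0.64706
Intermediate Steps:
n = 680
(455 - 1*15)/n = (455 - 1*15)/680 = (455 - 15)*(1/680) = 440*(1/680) = 11/17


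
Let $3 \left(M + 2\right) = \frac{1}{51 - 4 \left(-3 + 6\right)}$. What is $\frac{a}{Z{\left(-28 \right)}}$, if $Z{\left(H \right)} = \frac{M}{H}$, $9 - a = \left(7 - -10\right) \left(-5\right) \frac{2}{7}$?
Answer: $468$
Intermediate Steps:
$M = - \frac{233}{117}$ ($M = -2 + \frac{1}{3 \left(51 - 4 \left(-3 + 6\right)\right)} = -2 + \frac{1}{3 \left(51 - 12\right)} = -2 + \frac{1}{3 \cdot 39} = -2 + \frac{1}{3} \cdot \frac{1}{39} = -2 + \frac{1}{117} = - \frac{233}{117} \approx -1.9915$)
$a = \frac{233}{7}$ ($a = 9 - \left(7 - -10\right) \left(-5\right) \frac{2}{7} = 9 - \left(7 + 10\right) \left(-5\right) 2 \cdot \frac{1}{7} = 9 - 17 \left(-5\right) \frac{2}{7} = 9 - \left(-85\right) \frac{2}{7} = 9 - - \frac{170}{7} = 9 + \frac{170}{7} = \frac{233}{7} \approx 33.286$)
$Z{\left(H \right)} = - \frac{233}{117 H}$
$\frac{a}{Z{\left(-28 \right)}} = \frac{233}{7 \left(- \frac{233}{117 \left(-28\right)}\right)} = \frac{233}{7 \left(\left(- \frac{233}{117}\right) \left(- \frac{1}{28}\right)\right)} = \frac{233}{7 \cdot \frac{233}{3276}} = \frac{233}{7} \cdot \frac{3276}{233} = 468$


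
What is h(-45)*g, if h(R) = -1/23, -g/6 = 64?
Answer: 384/23 ≈ 16.696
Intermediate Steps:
g = -384 (g = -6*64 = -384)
h(R) = -1/23 (h(R) = -1*1/23 = -1/23)
h(-45)*g = -1/23*(-384) = 384/23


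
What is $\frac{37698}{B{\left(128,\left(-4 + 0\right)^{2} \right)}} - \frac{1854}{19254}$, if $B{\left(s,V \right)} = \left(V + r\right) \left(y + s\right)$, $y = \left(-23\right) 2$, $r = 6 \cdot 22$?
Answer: $\frac{58611429}{19472212} \approx 3.01$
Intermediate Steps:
$r = 132$
$y = -46$
$B{\left(s,V \right)} = \left(-46 + s\right) \left(132 + V\right)$ ($B{\left(s,V \right)} = \left(V + 132\right) \left(-46 + s\right) = \left(132 + V\right) \left(-46 + s\right) = \left(-46 + s\right) \left(132 + V\right)$)
$\frac{37698}{B{\left(128,\left(-4 + 0\right)^{2} \right)}} - \frac{1854}{19254} = \frac{37698}{-6072 - 46 \left(-4 + 0\right)^{2} + 132 \cdot 128 + \left(-4 + 0\right)^{2} \cdot 128} - \frac{1854}{19254} = \frac{37698}{-6072 - 46 \left(-4\right)^{2} + 16896 + \left(-4\right)^{2} \cdot 128} - \frac{309}{3209} = \frac{37698}{-6072 - 736 + 16896 + 16 \cdot 128} - \frac{309}{3209} = \frac{37698}{-6072 - 736 + 16896 + 2048} - \frac{309}{3209} = \frac{37698}{12136} - \frac{309}{3209} = 37698 \cdot \frac{1}{12136} - \frac{309}{3209} = \frac{18849}{6068} - \frac{309}{3209} = \frac{58611429}{19472212}$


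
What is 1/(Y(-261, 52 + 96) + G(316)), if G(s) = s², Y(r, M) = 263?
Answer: 1/100119 ≈ 9.9881e-6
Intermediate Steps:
1/(Y(-261, 52 + 96) + G(316)) = 1/(263 + 316²) = 1/(263 + 99856) = 1/100119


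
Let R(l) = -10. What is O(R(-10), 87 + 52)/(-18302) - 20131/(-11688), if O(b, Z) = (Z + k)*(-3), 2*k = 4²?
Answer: 186795985/106956888 ≈ 1.7465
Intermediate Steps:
k = 8 (k = (½)*4² = (½)*16 = 8)
O(b, Z) = -24 - 3*Z (O(b, Z) = (Z + 8)*(-3) = (8 + Z)*(-3) = -24 - 3*Z)
O(R(-10), 87 + 52)/(-18302) - 20131/(-11688) = (-24 - 3*(87 + 52))/(-18302) - 20131/(-11688) = (-24 - 3*139)*(-1/18302) - 20131*(-1/11688) = (-24 - 417)*(-1/18302) + 20131/11688 = -441*(-1/18302) + 20131/11688 = 441/18302 + 20131/11688 = 186795985/106956888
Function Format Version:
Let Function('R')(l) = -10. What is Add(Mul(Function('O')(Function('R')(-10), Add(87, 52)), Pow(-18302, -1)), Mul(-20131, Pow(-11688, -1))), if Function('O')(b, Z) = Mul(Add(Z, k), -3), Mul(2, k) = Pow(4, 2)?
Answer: Rational(186795985, 106956888) ≈ 1.7465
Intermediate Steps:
k = 8 (k = Mul(Rational(1, 2), Pow(4, 2)) = Mul(Rational(1, 2), 16) = 8)
Function('O')(b, Z) = Add(-24, Mul(-3, Z)) (Function('O')(b, Z) = Mul(Add(Z, 8), -3) = Mul(Add(8, Z), -3) = Add(-24, Mul(-3, Z)))
Add(Mul(Function('O')(Function('R')(-10), Add(87, 52)), Pow(-18302, -1)), Mul(-20131, Pow(-11688, -1))) = Add(Mul(Add(-24, Mul(-3, Add(87, 52))), Pow(-18302, -1)), Mul(-20131, Pow(-11688, -1))) = Add(Mul(Add(-24, Mul(-3, 139)), Rational(-1, 18302)), Mul(-20131, Rational(-1, 11688))) = Add(Mul(Add(-24, -417), Rational(-1, 18302)), Rational(20131, 11688)) = Add(Mul(-441, Rational(-1, 18302)), Rational(20131, 11688)) = Add(Rational(441, 18302), Rational(20131, 11688)) = Rational(186795985, 106956888)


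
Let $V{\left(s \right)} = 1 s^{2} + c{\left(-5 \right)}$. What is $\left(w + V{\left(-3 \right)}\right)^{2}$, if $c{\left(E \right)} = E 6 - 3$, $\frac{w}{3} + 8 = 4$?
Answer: $1296$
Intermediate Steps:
$w = -12$ ($w = -24 + 3 \cdot 4 = -24 + 12 = -12$)
$c{\left(E \right)} = -3 + 6 E$ ($c{\left(E \right)} = 6 E - 3 = -3 + 6 E$)
$V{\left(s \right)} = -33 + s^{2}$ ($V{\left(s \right)} = 1 s^{2} + \left(-3 + 6 \left(-5\right)\right) = s^{2} - 33 = -33 + s^{2}$)
$\left(w + V{\left(-3 \right)}\right)^{2} = \left(-12 - \left(33 - \left(-3\right)^{2}\right)\right)^{2} = \left(-12 + \left(-33 + 9\right)\right)^{2} = \left(-12 - 24\right)^{2} = \left(-36\right)^{2} = 1296$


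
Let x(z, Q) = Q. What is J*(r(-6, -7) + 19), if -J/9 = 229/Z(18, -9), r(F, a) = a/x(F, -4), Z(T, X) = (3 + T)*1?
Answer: -57021/28 ≈ -2036.5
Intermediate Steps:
Z(T, X) = 3 + T
r(F, a) = -a/4 (r(F, a) = a/(-4) = a*(-1/4) = -a/4)
J = -687/7 (J = -2061/(3 + 18) = -2061/21 = -9*229/21 = -687/7 ≈ -98.143)
J*(r(-6, -7) + 19) = -687*(-1/4*(-7) + 19)/7 = -687*(7/4 + 19)/7 = -687/7*83/4 = -57021/28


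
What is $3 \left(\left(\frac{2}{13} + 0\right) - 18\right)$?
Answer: $- \frac{696}{13} \approx -53.538$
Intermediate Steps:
$3 \left(\left(\frac{2}{13} + 0\right) - 18\right) = 3 \left(\frac{2}{13} - 18\right) = 3 \left(- \frac{232}{13}\right) = - \frac{696}{13}$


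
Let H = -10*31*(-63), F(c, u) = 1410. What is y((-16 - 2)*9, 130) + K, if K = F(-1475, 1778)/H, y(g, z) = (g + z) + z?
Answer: 63845/651 ≈ 98.072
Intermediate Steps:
H = 19530 (H = -310*(-63) = 19530)
y(g, z) = g + 2*z
K = 47/651 (K = 1410/19530 = 1410*(1/19530) = 47/651 ≈ 0.072197)
y((-16 - 2)*9, 130) + K = ((-16 - 2)*9 + 2*130) + 47/651 = (-18*9 + 260) + 47/651 = (-162 + 260) + 47/651 = 98 + 47/651 = 63845/651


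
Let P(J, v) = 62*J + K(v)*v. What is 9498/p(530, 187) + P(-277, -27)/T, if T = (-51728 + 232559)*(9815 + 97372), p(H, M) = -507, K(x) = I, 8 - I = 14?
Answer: -61365733643930/3275681775093 ≈ -18.734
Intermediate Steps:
I = -6 (I = 8 - 1*14 = 8 - 14 = -6)
K(x) = -6
P(J, v) = -6*v + 62*J (P(J, v) = 62*J - 6*v = -6*v + 62*J)
T = 19382732397 (T = 180831*107187 = 19382732397)
9498/p(530, 187) + P(-277, -27)/T = 9498/(-507) + (-6*(-27) + 62*(-277))/19382732397 = 9498*(-1/507) + (162 - 17174)*(1/19382732397) = -3166/169 - 17012*1/19382732397 = -3166/169 - 17012/19382732397 = -61365733643930/3275681775093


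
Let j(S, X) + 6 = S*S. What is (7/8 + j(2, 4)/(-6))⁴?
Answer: 707281/331776 ≈ 2.1318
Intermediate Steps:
j(S, X) = -6 + S² (j(S, X) = -6 + S*S = -6 + S²)
(7/8 + j(2, 4)/(-6))⁴ = (7/8 + (-6 + 2²)/(-6))⁴ = (7*(⅛) + (-6 + 4)*(-⅙))⁴ = (7/8 - 2*(-⅙))⁴ = (7/8 + ⅓)⁴ = (29/24)⁴ = 707281/331776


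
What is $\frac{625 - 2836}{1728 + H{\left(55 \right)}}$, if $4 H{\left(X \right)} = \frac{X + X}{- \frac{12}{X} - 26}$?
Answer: $- \frac{6376524}{4980527} \approx -1.2803$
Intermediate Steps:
$H{\left(X \right)} = \frac{X}{2 \left(-26 - \frac{12}{X}\right)}$ ($H{\left(X \right)} = \frac{\left(X + X\right) \frac{1}{- \frac{12}{X} - 26}}{4} = \frac{2 X \frac{1}{-26 - \frac{12}{X}}}{4} = \frac{X}{2 \left(-26 - \frac{12}{X}\right)}$)
$\frac{625 - 2836}{1728 + H{\left(55 \right)}} = \frac{625 - 2836}{1728 - \frac{55^{2}}{24 + 52 \cdot 55}} = - \frac{2211}{1728 - \frac{3025}{24 + 2860}} = - \frac{2211}{1728 - \frac{3025}{2884}} = - \frac{2211}{\frac{4980527}{2884}} = \left(-2211\right) \frac{2884}{4980527} = - \frac{6376524}{4980527}$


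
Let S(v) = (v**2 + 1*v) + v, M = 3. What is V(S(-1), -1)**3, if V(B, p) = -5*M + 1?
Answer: -2744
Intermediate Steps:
S(v) = v**2 + 2*v (S(v) = (v**2 + v) + v = (v + v**2) + v = v**2 + 2*v)
V(B, p) = -14 (V(B, p) = -5*3 + 1 = -15 + 1 = -14)
V(S(-1), -1)**3 = (-14)**3 = -2744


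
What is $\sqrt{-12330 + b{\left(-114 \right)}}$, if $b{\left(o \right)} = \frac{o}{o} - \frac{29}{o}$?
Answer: $\frac{i \sqrt{160224378}}{114} \approx 111.03 i$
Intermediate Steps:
$b{\left(o \right)} = 1 - \frac{29}{o}$
$\sqrt{-12330 + b{\left(-114 \right)}} = \sqrt{-12330 + \frac{-29 - 114}{-114}} = \sqrt{-12330 - - \frac{143}{114}} = \sqrt{-12330 + \frac{143}{114}} = \sqrt{- \frac{1405477}{114}} = \frac{i \sqrt{160224378}}{114}$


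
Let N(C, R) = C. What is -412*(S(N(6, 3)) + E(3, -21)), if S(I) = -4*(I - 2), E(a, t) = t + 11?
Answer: 10712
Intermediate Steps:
E(a, t) = 11 + t
S(I) = 8 - 4*I (S(I) = -4*(-2 + I) = 8 - 4*I)
-412*(S(N(6, 3)) + E(3, -21)) = -412*((8 - 4*6) + (11 - 21)) = -412*((8 - 24) - 10) = -412*(-16 - 10) = -412*(-26) = 10712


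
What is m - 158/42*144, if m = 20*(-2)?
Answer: -4072/7 ≈ -581.71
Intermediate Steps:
m = -40
m - 158/42*144 = -40 - 158/42*144 = -40 - 158*1/42*144 = -40 - 79/21*144 = -40 - 3792/7 = -4072/7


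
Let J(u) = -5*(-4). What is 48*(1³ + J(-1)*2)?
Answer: 1968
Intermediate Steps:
J(u) = 20
48*(1³ + J(-1)*2) = 48*(1³ + 20*2) = 48*(1 + 40) = 48*41 = 1968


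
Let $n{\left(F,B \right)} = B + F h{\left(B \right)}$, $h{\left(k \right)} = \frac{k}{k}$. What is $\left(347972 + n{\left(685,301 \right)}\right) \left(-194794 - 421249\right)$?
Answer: $-214973133194$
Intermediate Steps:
$h{\left(k \right)} = 1$
$n{\left(F,B \right)} = B + F$ ($n{\left(F,B \right)} = B + F 1 = B + F$)
$\left(347972 + n{\left(685,301 \right)}\right) \left(-194794 - 421249\right) = \left(347972 + \left(301 + 685\right)\right) \left(-194794 - 421249\right) = \left(347972 + 986\right) \left(-616043\right) = 348958 \left(-616043\right) = -214973133194$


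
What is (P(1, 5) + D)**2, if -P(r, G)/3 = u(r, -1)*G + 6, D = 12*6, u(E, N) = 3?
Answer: 81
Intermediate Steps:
D = 72
P(r, G) = -18 - 9*G (P(r, G) = -3*(3*G + 6) = -3*(6 + 3*G) = -18 - 9*G)
(P(1, 5) + D)**2 = ((-18 - 9*5) + 72)**2 = ((-18 - 45) + 72)**2 = (-63 + 72)**2 = 9**2 = 81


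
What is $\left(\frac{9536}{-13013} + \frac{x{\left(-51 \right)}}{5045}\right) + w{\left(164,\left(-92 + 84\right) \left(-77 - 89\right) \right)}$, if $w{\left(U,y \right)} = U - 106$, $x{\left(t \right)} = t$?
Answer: $\frac{3758961147}{65650585} \approx 57.257$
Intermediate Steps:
$w{\left(U,y \right)} = -106 + U$
$\left(\frac{9536}{-13013} + \frac{x{\left(-51 \right)}}{5045}\right) + w{\left(164,\left(-92 + 84\right) \left(-77 - 89\right) \right)} = \left(\frac{9536}{-13013} - \frac{51}{5045}\right) + \left(-106 + 164\right) = \left(9536 \left(- \frac{1}{13013}\right) - \frac{51}{5045}\right) + 58 = \left(- \frac{9536}{13013} - \frac{51}{5045}\right) + 58 = - \frac{48772783}{65650585} + 58 = \frac{3758961147}{65650585}$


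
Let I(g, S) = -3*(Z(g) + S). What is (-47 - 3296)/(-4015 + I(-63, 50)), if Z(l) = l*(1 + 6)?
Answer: 3343/2842 ≈ 1.1763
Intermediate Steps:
Z(l) = 7*l (Z(l) = l*7 = 7*l)
I(g, S) = -21*g - 3*S (I(g, S) = -3*(7*g + S) = -3*(S + 7*g) = -21*g - 3*S)
(-47 - 3296)/(-4015 + I(-63, 50)) = (-47 - 3296)/(-4015 + (-21*(-63) - 3*50)) = -3343/(-4015 + (1323 - 150)) = -3343/(-4015 + 1173) = -3343/(-2842) = -3343*(-1/2842) = 3343/2842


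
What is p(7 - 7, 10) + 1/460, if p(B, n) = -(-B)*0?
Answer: 1/460 ≈ 0.0021739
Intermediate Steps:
p(B, n) = 0 (p(B, n) = -1*0 = 0)
p(7 - 7, 10) + 1/460 = 0 + 1/460 = 1/460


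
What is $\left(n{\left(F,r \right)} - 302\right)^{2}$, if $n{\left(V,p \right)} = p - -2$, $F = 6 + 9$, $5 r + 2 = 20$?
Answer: $\frac{2196324}{25} \approx 87853.0$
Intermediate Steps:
$r = \frac{18}{5}$ ($r = - \frac{2}{5} + \frac{1}{5} \cdot 20 = - \frac{2}{5} + 4 = \frac{18}{5} \approx 3.6$)
$F = 15$
$n{\left(V,p \right)} = 2 + p$ ($n{\left(V,p \right)} = p + 2 = 2 + p$)
$\left(n{\left(F,r \right)} - 302\right)^{2} = \left(\left(2 + \frac{18}{5}\right) - 302\right)^{2} = \left(\frac{28}{5} - 302\right)^{2} = \left(- \frac{1482}{5}\right)^{2} = \frac{2196324}{25}$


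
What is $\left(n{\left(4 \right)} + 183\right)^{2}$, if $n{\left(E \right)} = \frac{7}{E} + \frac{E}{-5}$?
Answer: $\frac{13535041}{400} \approx 33838.0$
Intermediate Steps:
$n{\left(E \right)} = \frac{7}{E} - \frac{E}{5}$ ($n{\left(E \right)} = \frac{7}{E} + E \left(- \frac{1}{5}\right) = \frac{7}{E} - \frac{E}{5}$)
$\left(n{\left(4 \right)} + 183\right)^{2} = \left(\left(\frac{7}{4} - \frac{4}{5}\right) + 183\right)^{2} = \left(\frac{19}{20} + 183\right)^{2} = \left(\frac{3679}{20}\right)^{2} = \frac{13535041}{400}$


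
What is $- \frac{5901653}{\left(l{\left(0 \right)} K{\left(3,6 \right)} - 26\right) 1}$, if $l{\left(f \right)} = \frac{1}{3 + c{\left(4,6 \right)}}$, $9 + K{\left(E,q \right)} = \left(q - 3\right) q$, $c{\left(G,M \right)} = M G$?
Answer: $\frac{17704959}{77} \approx 2.2993 \cdot 10^{5}$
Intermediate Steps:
$c{\left(G,M \right)} = G M$
$K{\left(E,q \right)} = -9 + q \left(-3 + q\right)$ ($K{\left(E,q \right)} = -9 + \left(q - 3\right) q = -9 + \left(-3 + q\right) q = -9 + q \left(-3 + q\right)$)
$l{\left(f \right)} = \frac{1}{27}$ ($l{\left(f \right)} = \frac{1}{3 + 4 \cdot 6} = \frac{1}{3 + 24} = \frac{1}{27}$)
$- \frac{5901653}{\left(l{\left(0 \right)} K{\left(3,6 \right)} - 26\right) 1} = - \frac{5901653}{\left(\frac{-9 + 6^{2} - 18}{27} - 26\right) 1} = - \frac{5901653}{\left(\frac{-9 + 36 - 18}{27} - 26\right) 1} = - \frac{5901653}{\left(\frac{1}{27} \cdot 9 - 26\right) 1} = - \frac{5901653}{\left(\frac{1}{3} - 26\right) 1} = - \frac{5901653}{\left(- \frac{77}{3}\right) 1} = - \frac{5901653}{- \frac{77}{3}} = \left(-5901653\right) \left(- \frac{3}{77}\right) = \frac{17704959}{77}$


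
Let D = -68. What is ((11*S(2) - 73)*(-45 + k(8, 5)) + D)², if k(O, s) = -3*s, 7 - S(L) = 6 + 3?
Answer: 31719424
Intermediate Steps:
S(L) = -2 (S(L) = 7 - (6 + 3) = 7 - 1*9 = 7 - 9 = -2)
((11*S(2) - 73)*(-45 + k(8, 5)) + D)² = ((11*(-2) - 73)*(-45 - 3*5) - 68)² = ((-22 - 73)*(-45 - 15) - 68)² = (-95*(-60) - 68)² = (5700 - 68)² = 5632² = 31719424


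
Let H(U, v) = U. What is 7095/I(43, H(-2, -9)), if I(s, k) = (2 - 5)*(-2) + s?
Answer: 7095/49 ≈ 144.80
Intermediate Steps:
I(s, k) = 6 + s (I(s, k) = -3*(-2) + s = 6 + s)
7095/I(43, H(-2, -9)) = 7095/(6 + 43) = 7095/49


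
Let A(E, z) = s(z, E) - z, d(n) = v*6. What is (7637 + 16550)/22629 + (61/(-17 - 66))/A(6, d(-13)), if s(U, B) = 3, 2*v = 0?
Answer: 81442/98853 ≈ 0.82387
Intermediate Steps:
v = 0 (v = (1/2)*0 = 0)
d(n) = 0 (d(n) = 0*6 = 0)
A(E, z) = 3 - z
(7637 + 16550)/22629 + (61/(-17 - 66))/A(6, d(-13)) = (7637 + 16550)/22629 + (61/(-17 - 66))/(3 - 1*0) = 24187*(1/22629) + (61/(-83))/(3 + 0) = 1273/1191 - 1/83*61/3 = 1273/1191 - 61/83*1/3 = 1273/1191 - 61/249 = 81442/98853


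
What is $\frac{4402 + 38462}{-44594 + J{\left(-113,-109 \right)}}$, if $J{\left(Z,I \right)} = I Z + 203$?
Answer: $- \frac{21432}{16037} \approx -1.3364$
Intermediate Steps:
$J{\left(Z,I \right)} = 203 + I Z$
$\frac{4402 + 38462}{-44594 + J{\left(-113,-109 \right)}} = \frac{4402 + 38462}{-44594 + \left(203 - -12317\right)} = \frac{42864}{-44594 + \left(203 + 12317\right)} = \frac{42864}{-44594 + 12520} = \frac{42864}{-32074} = 42864 \left(- \frac{1}{32074}\right) = - \frac{21432}{16037}$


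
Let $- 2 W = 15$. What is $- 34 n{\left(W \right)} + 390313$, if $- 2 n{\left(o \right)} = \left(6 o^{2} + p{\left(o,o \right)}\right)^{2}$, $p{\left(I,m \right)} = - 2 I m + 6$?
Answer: $1297450$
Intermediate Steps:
$W = - \frac{15}{2}$ ($W = \left(- \frac{1}{2}\right) 15 = - \frac{15}{2} \approx -7.5$)
$p{\left(I,m \right)} = 6 - 2 I m$ ($p{\left(I,m \right)} = - 2 I m + 6 = 6 - 2 I m$)
$n{\left(o \right)} = - \frac{\left(6 + 4 o^{2}\right)^{2}}{2}$ ($n{\left(o \right)} = - \frac{\left(6 o^{2} - \left(-6 + 2 o o\right)\right)^{2}}{2} = - \frac{\left(6 o^{2} - \left(-6 + 2 o^{2}\right)\right)^{2}}{2} = - \frac{\left(6 + 4 o^{2}\right)^{2}}{2}$)
$- 34 n{\left(W \right)} + 390313 = - 34 \left(- 2 \left(3 + 2 \left(- \frac{15}{2}\right)^{2}\right)^{2}\right) + 390313 = - 34 \left(- 2 \left(3 + 2 \cdot \frac{225}{4}\right)^{2}\right) + 390313 = - 34 \left(- 2 \left(3 + \frac{225}{2}\right)^{2}\right) + 390313 = - 34 \left(- 2 \left(\frac{231}{2}\right)^{2}\right) + 390313 = - 34 \left(\left(-2\right) \frac{53361}{4}\right) + 390313 = \left(-34\right) \left(- \frac{53361}{2}\right) + 390313 = 907137 + 390313 = 1297450$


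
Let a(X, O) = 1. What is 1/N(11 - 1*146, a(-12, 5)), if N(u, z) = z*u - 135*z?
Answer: -1/270 ≈ -0.0037037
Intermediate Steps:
N(u, z) = -135*z + u*z (N(u, z) = u*z - 135*z = -135*z + u*z)
1/N(11 - 1*146, a(-12, 5)) = 1/(1*(-135 + (11 - 1*146))) = 1/(1*(-135 + (11 - 146))) = 1/(1*(-135 - 135)) = 1/(1*(-270)) = 1/(-270) = -1/270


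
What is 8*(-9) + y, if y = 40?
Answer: -32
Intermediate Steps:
8*(-9) + y = 8*(-9) + 40 = -72 + 40 = -32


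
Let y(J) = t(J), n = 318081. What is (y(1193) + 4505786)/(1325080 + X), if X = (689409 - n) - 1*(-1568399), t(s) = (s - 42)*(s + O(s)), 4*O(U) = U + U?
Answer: 1010077/502278 ≈ 2.0110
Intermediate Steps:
O(U) = U/2 (O(U) = (U + U)/4 = (2*U)/4 = U/2)
t(s) = 3*s*(-42 + s)/2 (t(s) = (s - 42)*(s + s/2) = (-42 + s)*(3*s/2) = 3*s*(-42 + s)/2)
y(J) = 3*J*(-42 + J)/2
X = 1939727 (X = (689409 - 1*318081) - 1*(-1568399) = (689409 - 318081) + 1568399 = 371328 + 1568399 = 1939727)
(y(1193) + 4505786)/(1325080 + X) = ((3/2)*1193*(-42 + 1193) + 4505786)/(1325080 + 1939727) = ((3/2)*1193*1151 + 4505786)/3264807 = (4119429/2 + 4505786)*(1/3264807) = (13131001/2)*(1/3264807) = 1010077/502278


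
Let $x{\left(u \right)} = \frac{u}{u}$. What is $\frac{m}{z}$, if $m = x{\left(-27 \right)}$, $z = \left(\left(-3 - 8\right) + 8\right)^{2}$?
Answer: $\frac{1}{9} \approx 0.11111$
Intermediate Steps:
$z = 9$ ($z = \left(\left(-3 - 8\right) + 8\right)^{2} = \left(-11 + 8\right)^{2} = \left(-3\right)^{2} = 9$)
$x{\left(u \right)} = 1$
$m = 1$
$\frac{m}{z} = 1 \cdot \frac{1}{9} = \frac{1}{9}$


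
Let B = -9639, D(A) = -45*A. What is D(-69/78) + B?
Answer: -249579/26 ≈ -9599.2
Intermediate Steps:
D(-69/78) + B = -(-3105)/78 - 9639 = -45*(-23/26) - 9639 = 1035/26 - 9639 = -249579/26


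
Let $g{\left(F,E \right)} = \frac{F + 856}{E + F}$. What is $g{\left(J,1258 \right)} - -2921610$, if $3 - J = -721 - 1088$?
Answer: $\frac{4484672684}{1535} \approx 2.9216 \cdot 10^{6}$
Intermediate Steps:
$J = 1812$ ($J = 3 - \left(-721 - 1088\right) = 3 - -1809 = 3 + 1809 = 1812$)
$g{\left(F,E \right)} = \frac{856 + F}{E + F}$
$g{\left(J,1258 \right)} - -2921610 = \frac{856 + 1812}{1258 + 1812} - -2921610 = \frac{1}{3070} \cdot 2668 + 2921610 = \frac{1334}{1535} + 2921610 = \frac{4484672684}{1535}$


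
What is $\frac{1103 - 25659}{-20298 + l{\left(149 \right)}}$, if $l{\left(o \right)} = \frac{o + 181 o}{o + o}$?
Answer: $\frac{24556}{20207} \approx 1.2152$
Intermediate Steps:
$l{\left(o \right)} = 91$ ($l{\left(o \right)} = \frac{182 o}{2 o} = 182 o \frac{1}{2 o} = 91$)
$\frac{1103 - 25659}{-20298 + l{\left(149 \right)}} = \frac{1103 - 25659}{-20298 + 91} = - \frac{24556}{-20207} = \left(-24556\right) \left(- \frac{1}{20207}\right) = \frac{24556}{20207}$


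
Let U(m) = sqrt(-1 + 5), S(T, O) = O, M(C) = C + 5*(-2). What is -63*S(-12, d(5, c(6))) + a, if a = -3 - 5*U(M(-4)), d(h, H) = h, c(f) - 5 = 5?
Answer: -328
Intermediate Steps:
c(f) = 10 (c(f) = 5 + 5 = 10)
M(C) = -10 + C (M(C) = C - 10 = -10 + C)
U(m) = 2 (U(m) = sqrt(4) = 2)
a = -13 (a = -3 - 5*2 = -3 - 10 = -13)
-63*S(-12, d(5, c(6))) + a = -63*5 - 13 = -315 - 13 = -328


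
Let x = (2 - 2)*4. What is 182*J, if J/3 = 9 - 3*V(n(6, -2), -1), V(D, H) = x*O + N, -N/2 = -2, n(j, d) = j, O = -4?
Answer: -1638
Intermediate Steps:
x = 0 (x = 0*4 = 0)
N = 4 (N = -2*(-2) = 4)
V(D, H) = 4 (V(D, H) = 0*(-4) + 4 = 0 + 4 = 4)
J = -9 (J = 3*(9 - 3*4) = 3*(9 - 12) = 3*(-3) = -9)
182*J = 182*(-9) = -1638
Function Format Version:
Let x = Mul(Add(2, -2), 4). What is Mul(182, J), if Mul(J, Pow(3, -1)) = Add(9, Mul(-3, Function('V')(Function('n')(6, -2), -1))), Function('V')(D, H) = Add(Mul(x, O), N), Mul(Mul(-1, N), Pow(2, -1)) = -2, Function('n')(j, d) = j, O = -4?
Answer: -1638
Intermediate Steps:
x = 0 (x = Mul(0, 4) = 0)
N = 4 (N = Mul(-2, -2) = 4)
Function('V')(D, H) = 4 (Function('V')(D, H) = Add(Mul(0, -4), 4) = Add(0, 4) = 4)
J = -9 (J = Mul(3, Add(9, Mul(-3, 4))) = Mul(3, Add(9, -12)) = Mul(3, -3) = -9)
Mul(182, J) = Mul(182, -9) = -1638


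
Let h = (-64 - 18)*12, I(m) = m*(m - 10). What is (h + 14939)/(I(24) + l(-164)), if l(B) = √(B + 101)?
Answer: 223280/5379 - 13955*I*√7/37653 ≈ 41.51 - 0.98057*I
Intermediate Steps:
l(B) = √(101 + B)
I(m) = m*(-10 + m)
h = -984 (h = -82*12 = -984)
(h + 14939)/(I(24) + l(-164)) = (-984 + 14939)/(24*(-10 + 24) + √(101 - 164)) = 13955/(24*14 + √(-63)) = 13955/(336 + 3*I*√7)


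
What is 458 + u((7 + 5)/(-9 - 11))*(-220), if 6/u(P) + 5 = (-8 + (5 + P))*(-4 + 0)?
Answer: 14926/47 ≈ 317.57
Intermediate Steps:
u(P) = 6/(7 - 4*P) (u(P) = 6/(-5 + (-8 + (5 + P))*(-4 + 0)) = 6/(-5 + (-3 + P)*(-4)) = 6/(-5 + (12 - 4*P)) = 6/(7 - 4*P))
458 + u((7 + 5)/(-9 - 11))*(-220) = 458 - 6/(-7 + 4*((7 + 5)/(-9 - 11)))*(-220) = 458 - 6/(-7 + 4*(12/(-20)))*(-220) = 458 - 6/(-7 + 4*(12*(-1/20)))*(-220) = 458 - 6/(-7 + 4*(-⅗))*(-220) = 458 - 6/(-7 - 12/5)*(-220) = 458 - 6/(-47/5)*(-220) = 458 - 6*(-5/47)*(-220) = 458 + (30/47)*(-220) = 458 - 6600/47 = 14926/47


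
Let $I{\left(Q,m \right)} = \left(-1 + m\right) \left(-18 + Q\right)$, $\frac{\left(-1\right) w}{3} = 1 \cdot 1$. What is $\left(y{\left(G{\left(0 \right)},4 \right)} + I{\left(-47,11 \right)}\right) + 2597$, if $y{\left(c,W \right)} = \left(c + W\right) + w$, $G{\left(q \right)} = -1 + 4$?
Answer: $1951$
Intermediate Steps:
$G{\left(q \right)} = 3$
$w = -3$ ($w = - 3 \cdot 1 \cdot 1 = \left(-3\right) 1 = -3$)
$y{\left(c,W \right)} = -3 + W + c$ ($y{\left(c,W \right)} = \left(c + W\right) - 3 = \left(W + c\right) - 3 = -3 + W + c$)
$\left(y{\left(G{\left(0 \right)},4 \right)} + I{\left(-47,11 \right)}\right) + 2597 = \left(\left(-3 + 4 + 3\right) - 650\right) + 2597 = \left(4 + \left(18 + 47 - 198 - 517\right)\right) + 2597 = \left(4 - 650\right) + 2597 = -646 + 2597 = 1951$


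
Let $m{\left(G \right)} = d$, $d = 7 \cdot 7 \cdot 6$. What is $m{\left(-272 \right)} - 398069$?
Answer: $-397775$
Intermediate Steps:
$d = 294$ ($d = 49 \cdot 6 = 294$)
$m{\left(G \right)} = 294$
$m{\left(-272 \right)} - 398069 = 294 - 398069 = -397775$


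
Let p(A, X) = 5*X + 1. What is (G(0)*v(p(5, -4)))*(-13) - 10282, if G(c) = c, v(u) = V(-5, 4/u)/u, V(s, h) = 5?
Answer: -10282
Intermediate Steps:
p(A, X) = 1 + 5*X
v(u) = 5/u
(G(0)*v(p(5, -4)))*(-13) - 10282 = (0*(5/(1 + 5*(-4))))*(-13) - 10282 = (0*(5/(1 - 20)))*(-13) - 10282 = (0*(5/(-19)))*(-13) - 10282 = (0*(5*(-1/19)))*(-13) - 10282 = (0*(-5/19))*(-13) - 10282 = 0*(-13) - 10282 = 0 - 10282 = -10282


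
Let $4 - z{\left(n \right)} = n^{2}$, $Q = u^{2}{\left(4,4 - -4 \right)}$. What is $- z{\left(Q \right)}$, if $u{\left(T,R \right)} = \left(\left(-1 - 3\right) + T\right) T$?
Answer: $-4$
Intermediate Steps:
$u{\left(T,R \right)} = T \left(-4 + T\right)$ ($u{\left(T,R \right)} = \left(\left(-1 - 3\right) + T\right) T = \left(-4 + T\right) T = T \left(-4 + T\right)$)
$Q = 0$ ($Q = \left(4 \left(-4 + 4\right)\right)^{2} = \left(4 \cdot 0\right)^{2} = 0^{2} = 0$)
$z{\left(n \right)} = 4 - n^{2}$
$- z{\left(Q \right)} = - (4 - 0^{2}) = - (4 - 0) = - (4 + 0) = \left(-1\right) 4 = -4$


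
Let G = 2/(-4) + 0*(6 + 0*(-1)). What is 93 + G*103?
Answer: 83/2 ≈ 41.500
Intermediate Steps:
G = -½ (G = 2*(-¼) + 0*(6 + 0) = -½ + 0*6 = -½ + 0 = -½ ≈ -0.50000)
93 + G*103 = 93 - ½*103 = 93 - 103/2 = 83/2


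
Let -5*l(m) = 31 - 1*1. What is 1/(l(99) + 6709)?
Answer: 1/6703 ≈ 0.00014919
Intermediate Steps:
l(m) = -6 (l(m) = -(31 - 1*1)/5 = -(31 - 1)/5 = -1/5*30 = -6)
1/(l(99) + 6709) = 1/(-6 + 6709) = 1/6703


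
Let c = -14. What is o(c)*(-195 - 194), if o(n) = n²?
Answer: -76244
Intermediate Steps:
o(c)*(-195 - 194) = (-14)²*(-195 - 194) = 196*(-389) = -76244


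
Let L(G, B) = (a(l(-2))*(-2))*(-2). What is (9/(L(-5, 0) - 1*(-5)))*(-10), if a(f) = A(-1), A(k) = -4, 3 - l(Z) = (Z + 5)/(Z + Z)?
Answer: 90/11 ≈ 8.1818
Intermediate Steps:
l(Z) = 3 - (5 + Z)/(2*Z) (l(Z) = 3 - (Z + 5)/(Z + Z) = 3 - (5 + Z)/(2*Z))
a(f) = -4
L(G, B) = -16 (L(G, B) = -4*(-2)*(-2) = 8*(-2) = -16)
(9/(L(-5, 0) - 1*(-5)))*(-10) = (9/(-16 - 1*(-5)))*(-10) = (9/(-16 + 5))*(-10) = (9/(-11))*(-10) = (9*(-1/11))*(-10) = -9/11*(-10) = 90/11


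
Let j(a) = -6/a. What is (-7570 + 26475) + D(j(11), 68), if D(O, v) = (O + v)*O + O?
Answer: 2282987/121 ≈ 18868.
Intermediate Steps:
D(O, v) = O + O*(O + v) (D(O, v) = O*(O + v) + O = O + O*(O + v))
(-7570 + 26475) + D(j(11), 68) = (-7570 + 26475) + (-6/11)*(1 - 6/11 + 68) = 18905 + (-6*1/11)*(1 - 6*1/11 + 68) = 18905 - 6*(1 - 6/11 + 68)/11 = 18905 - 6/11*753/11 = 18905 - 4518/121 = 2282987/121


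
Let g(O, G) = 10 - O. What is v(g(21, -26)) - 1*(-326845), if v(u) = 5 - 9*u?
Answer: 326949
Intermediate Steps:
v(g(21, -26)) - 1*(-326845) = (5 - 9*(10 - 1*21)) - 1*(-326845) = (5 - 9*(10 - 21)) + 326845 = (5 - 9*(-11)) + 326845 = (5 + 99) + 326845 = 104 + 326845 = 326949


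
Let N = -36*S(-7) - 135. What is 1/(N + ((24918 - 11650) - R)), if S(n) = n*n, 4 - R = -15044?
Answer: -1/3679 ≈ -0.00027181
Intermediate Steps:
R = 15048 (R = 4 - 1*(-15044) = 4 + 15044 = 15048)
S(n) = n**2
N = -1899 (N = -36*(-7)**2 - 135 = -36*49 - 135 = -1764 - 135 = -1899)
1/(N + ((24918 - 11650) - R)) = 1/(-1899 + ((24918 - 11650) - 1*15048)) = 1/(-1899 + (13268 - 15048)) = 1/(-1899 - 1780) = 1/(-3679) = -1/3679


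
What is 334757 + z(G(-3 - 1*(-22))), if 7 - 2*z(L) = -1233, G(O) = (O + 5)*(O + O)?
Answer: 335377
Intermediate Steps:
G(O) = 2*O*(5 + O) (G(O) = (5 + O)*(2*O) = 2*O*(5 + O))
z(L) = 620 (z(L) = 7/2 - 1/2*(-1233) = 7/2 + 1233/2 = 620)
334757 + z(G(-3 - 1*(-22))) = 334757 + 620 = 335377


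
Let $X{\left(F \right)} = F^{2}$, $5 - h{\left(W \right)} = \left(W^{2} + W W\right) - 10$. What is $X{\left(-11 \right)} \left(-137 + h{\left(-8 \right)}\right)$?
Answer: $-30250$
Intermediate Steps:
$h{\left(W \right)} = 15 - 2 W^{2}$ ($h{\left(W \right)} = 5 - \left(\left(W^{2} + W W\right) - 10\right) = 5 - \left(\left(W^{2} + W^{2}\right) - 10\right) = 5 - \left(2 W^{2} - 10\right) = 5 - \left(-10 + 2 W^{2}\right) = 15 - 2 W^{2}$)
$X{\left(-11 \right)} \left(-137 + h{\left(-8 \right)}\right) = \left(-11\right)^{2} \left(-137 + \left(15 - 2 \left(-8\right)^{2}\right)\right) = 121 \left(-137 + \left(15 - 128\right)\right) = 121 \left(-137 - 113\right) = 121 \left(-250\right) = -30250$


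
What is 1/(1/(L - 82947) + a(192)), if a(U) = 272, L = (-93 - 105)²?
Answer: 43743/11898095 ≈ 0.0036765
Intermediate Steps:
L = 39204 (L = (-198)² = 39204)
1/(1/(L - 82947) + a(192)) = 1/(1/(39204 - 82947) + 272) = 1/(1/(-43743) + 272) = 1/(-1/43743 + 272) = 1/(11898095/43743) = 43743/11898095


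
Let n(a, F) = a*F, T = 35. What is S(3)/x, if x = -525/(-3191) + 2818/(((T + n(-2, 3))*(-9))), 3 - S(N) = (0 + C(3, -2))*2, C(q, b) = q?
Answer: 2498553/8855213 ≈ 0.28216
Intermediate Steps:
n(a, F) = F*a
S(N) = -3 (S(N) = 3 - (0 + 3)*2 = 3 - 3*2 = 3 - 1*6 = 3 - 6 = -3)
x = -8855213/832851 (x = -525/(-3191) + 2818/(((35 + 3*(-2))*(-9))) = -525*(-1/3191) + 2818/(((35 - 6)*(-9))) = 525/3191 + 2818/((29*(-9))) = 525/3191 + 2818/(-261) = 525/3191 + 2818*(-1/261) = 525/3191 - 2818/261 = -8855213/832851 ≈ -10.632)
S(3)/x = -3/(-8855213/832851) = -3*(-832851/8855213) = 2498553/8855213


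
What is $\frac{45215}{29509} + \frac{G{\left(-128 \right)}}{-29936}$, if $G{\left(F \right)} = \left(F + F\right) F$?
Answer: $\frac{24162833}{55211339} \approx 0.43764$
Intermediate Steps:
$G{\left(F \right)} = 2 F^{2}$ ($G{\left(F \right)} = 2 F F = 2 F^{2}$)
$\frac{45215}{29509} + \frac{G{\left(-128 \right)}}{-29936} = \frac{45215}{29509} + \frac{2 \left(-128\right)^{2}}{-29936} = 45215 \cdot \frac{1}{29509} + 2 \cdot 16384 \left(- \frac{1}{29936}\right) = \frac{45215}{29509} + 32768 \left(- \frac{1}{29936}\right) = \frac{45215}{29509} - \frac{2048}{1871} = \frac{24162833}{55211339}$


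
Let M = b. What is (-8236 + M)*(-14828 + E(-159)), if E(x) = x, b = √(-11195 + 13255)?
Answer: 123432932 - 29974*√515 ≈ 1.2275e+8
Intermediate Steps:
b = 2*√515 (b = √2060 = 2*√515 ≈ 45.387)
M = 2*√515 ≈ 45.387
(-8236 + M)*(-14828 + E(-159)) = (-8236 + 2*√515)*(-14828 - 159) = (-8236 + 2*√515)*(-14987) = 123432932 - 29974*√515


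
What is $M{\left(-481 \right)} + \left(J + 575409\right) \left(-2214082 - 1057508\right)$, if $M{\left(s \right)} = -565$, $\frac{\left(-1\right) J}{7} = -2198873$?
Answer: $-52239178757365$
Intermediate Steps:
$J = 15392111$ ($J = \left(-7\right) \left(-2198873\right) = 15392111$)
$M{\left(-481 \right)} + \left(J + 575409\right) \left(-2214082 - 1057508\right) = -565 + \left(15392111 + 575409\right) \left(-2214082 - 1057508\right) = -565 + 15967520 \left(-3271590\right) = -565 - 52239178756800 = -52239178757365$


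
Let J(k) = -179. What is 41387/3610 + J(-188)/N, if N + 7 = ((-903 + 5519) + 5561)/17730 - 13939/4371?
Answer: 26972471976977/896651334310 ≈ 30.081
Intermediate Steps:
N = -248379871/25832610 (N = -7 + (((-903 + 5519) + 5561)/17730 - 13939/4371) = -7 + ((4616 + 5561)*(1/17730) - 13939*1/4371) = -7 + (10177*(1/17730) - 13939/4371) = -7 + (10177/17730 - 13939/4371) = -7 - 67551601/25832610 = -248379871/25832610 ≈ -9.6150)
41387/3610 + J(-188)/N = 41387/3610 - 179/(-248379871/25832610) = 41387*(1/3610) - 179*(-25832610/248379871) = 41387/3610 + 4624037190/248379871 = 26972471976977/896651334310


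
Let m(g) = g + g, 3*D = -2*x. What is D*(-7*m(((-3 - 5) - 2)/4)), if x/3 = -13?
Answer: 910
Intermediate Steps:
x = -39 (x = 3*(-13) = -39)
D = 26 (D = (-2*(-39))/3 = (⅓)*78 = 26)
m(g) = 2*g
D*(-7*m(((-3 - 5) - 2)/4)) = 26*(-14*((-3 - 5) - 2)/4) = 26*(-14*(-8 - 2)*(¼)) = 26*(-14*(-10*¼)) = 26*(-14*(-5)/2) = 26*(-7*(-5)) = 26*35 = 910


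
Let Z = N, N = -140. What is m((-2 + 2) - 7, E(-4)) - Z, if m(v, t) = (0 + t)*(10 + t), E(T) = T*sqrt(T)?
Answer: 76 - 80*I ≈ 76.0 - 80.0*I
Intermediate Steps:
E(T) = T**(3/2)
Z = -140
m(v, t) = t*(10 + t)
m((-2 + 2) - 7, E(-4)) - Z = (-4)**(3/2)*(10 + (-4)**(3/2)) - 1*(-140) = (-8*I)*(10 - 8*I) + 140 = -8*I*(10 - 8*I) + 140 = 140 - 8*I*(10 - 8*I)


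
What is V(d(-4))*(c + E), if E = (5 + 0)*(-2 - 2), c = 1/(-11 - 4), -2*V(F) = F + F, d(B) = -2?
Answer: -602/15 ≈ -40.133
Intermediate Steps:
V(F) = -F (V(F) = -(F + F)/2 = -F)
c = -1/15 (c = 1/(-15) = -1/15 ≈ -0.066667)
E = -20 (E = 5*(-4) = -20)
V(d(-4))*(c + E) = (-1*(-2))*(-1/15 - 20) = 2*(-301/15) = -602/15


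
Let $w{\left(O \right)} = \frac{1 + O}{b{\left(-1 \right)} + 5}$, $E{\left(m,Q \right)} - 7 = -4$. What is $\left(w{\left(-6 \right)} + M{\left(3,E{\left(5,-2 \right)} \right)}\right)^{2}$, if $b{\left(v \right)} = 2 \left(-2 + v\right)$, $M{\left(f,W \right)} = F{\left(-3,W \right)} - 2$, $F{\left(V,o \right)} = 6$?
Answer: $81$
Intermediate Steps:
$E{\left(m,Q \right)} = 3$ ($E{\left(m,Q \right)} = 7 - 4 = 3$)
$M{\left(f,W \right)} = 4$ ($M{\left(f,W \right)} = 6 - 2 = 4$)
$b{\left(v \right)} = -4 + 2 v$
$w{\left(O \right)} = -1 - O$ ($w{\left(O \right)} = \frac{1 + O}{\left(-4 + 2 \left(-1\right)\right) + 5} = \frac{1 + O}{\left(-4 - 2\right) + 5} = \frac{1 + O}{-6 + 5} = \frac{1 + O}{-1} = \left(1 + O\right) \left(-1\right) = -1 - O$)
$\left(w{\left(-6 \right)} + M{\left(3,E{\left(5,-2 \right)} \right)}\right)^{2} = \left(\left(-1 - -6\right) + 4\right)^{2} = \left(\left(-1 + 6\right) + 4\right)^{2} = \left(5 + 4\right)^{2} = 9^{2} = 81$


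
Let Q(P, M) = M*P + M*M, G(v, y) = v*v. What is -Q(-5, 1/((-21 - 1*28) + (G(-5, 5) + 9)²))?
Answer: 5534/1225449 ≈ 0.0045159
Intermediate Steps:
G(v, y) = v²
Q(P, M) = M² + M*P (Q(P, M) = M*P + M² = M² + M*P)
-Q(-5, 1/((-21 - 1*28) + (G(-5, 5) + 9)²)) = -(1/((-21 - 1*28) + ((-5)² + 9)²) - 5)/((-21 - 1*28) + ((-5)² + 9)²) = -(1/((-21 - 28) + (25 + 9)²) - 5)/((-21 - 28) + (25 + 9)²) = -(1/(-49 + 34²) - 5)/(-49 + 34²) = -(1/(-49 + 1156) - 5)/(-49 + 1156) = -(1/1107 - 5)/1107 = -(-5534)/(1107*1107) = -1*(-5534/1225449) = 5534/1225449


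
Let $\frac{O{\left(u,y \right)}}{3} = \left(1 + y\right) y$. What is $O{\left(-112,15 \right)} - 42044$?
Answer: $-41324$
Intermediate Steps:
$O{\left(u,y \right)} = 3 y \left(1 + y\right)$ ($O{\left(u,y \right)} = 3 \left(1 + y\right) y = 3 y \left(1 + y\right)$)
$O{\left(-112,15 \right)} - 42044 = 3 \cdot 15 \left(1 + 15\right) - 42044 = 3 \cdot 15 \cdot 16 - 42044 = 720 - 42044 = -41324$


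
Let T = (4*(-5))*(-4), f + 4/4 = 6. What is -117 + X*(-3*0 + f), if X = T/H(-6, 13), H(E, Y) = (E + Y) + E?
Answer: 283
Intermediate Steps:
f = 5 (f = -1 + 6 = 5)
T = 80 (T = -20*(-4) = 80)
H(E, Y) = Y + 2*E
X = 80 (X = 80/(13 + 2*(-6)) = 80/(13 - 12) = 80/1 = 80*1 = 80)
-117 + X*(-3*0 + f) = -117 + 80*(-3*0 + 5) = -117 + 80*(0 + 5) = -117 + 80*5 = -117 + 400 = 283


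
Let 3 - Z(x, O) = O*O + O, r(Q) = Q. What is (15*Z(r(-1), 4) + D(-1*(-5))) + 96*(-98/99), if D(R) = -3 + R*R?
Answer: -10825/33 ≈ -328.03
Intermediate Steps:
D(R) = -3 + R²
Z(x, O) = 3 - O - O² (Z(x, O) = 3 - (O*O + O) = 3 - (O² + O) = 3 - (O + O²) = 3 + (-O - O²) = 3 - O - O²)
(15*Z(r(-1), 4) + D(-1*(-5))) + 96*(-98/99) = (15*(3 - 1*4 - 1*4²) + (-3 + (-1*(-5))²)) + 96*(-98/99) = (15*(3 - 4 - 1*16) + (-3 + 5²)) + 96*(-98*1/99) = (15*(3 - 4 - 16) + (-3 + 25)) + 96*(-98/99) = (15*(-17) + 22) - 3136/33 = (-255 + 22) - 3136/33 = -233 - 3136/33 = -10825/33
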